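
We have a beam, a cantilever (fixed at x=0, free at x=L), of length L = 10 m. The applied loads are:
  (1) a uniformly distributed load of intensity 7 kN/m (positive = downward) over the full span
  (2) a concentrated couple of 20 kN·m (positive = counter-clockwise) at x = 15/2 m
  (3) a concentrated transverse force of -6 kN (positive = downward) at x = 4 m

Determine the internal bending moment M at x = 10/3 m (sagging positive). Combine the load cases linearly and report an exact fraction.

Load 1 — uniform load w=7 kN/m over full span:
  M_1 = -w(L-x)²/2 = -7·(10-(10/3))²/2 = -1400/9 kN·m
Load 2 — applied couple M₀=20 kN·m at a=15/2 m (b=L-a=5/2):
  M_2 = M₀  [x≤a] = 20 = 20 kN·m
Load 3 — point force P=-6 kN at a=4 m (b=L-a=6):
  M_3 = -P(a-x)  [x≤a] = -(-6)·(4-(10/3)) = 4 kN·m
Superposition: M = Σ M_i = -1184/9 kN·m ≈ -131.555556 kN·m

M(10/3) = -1184/9 kN·m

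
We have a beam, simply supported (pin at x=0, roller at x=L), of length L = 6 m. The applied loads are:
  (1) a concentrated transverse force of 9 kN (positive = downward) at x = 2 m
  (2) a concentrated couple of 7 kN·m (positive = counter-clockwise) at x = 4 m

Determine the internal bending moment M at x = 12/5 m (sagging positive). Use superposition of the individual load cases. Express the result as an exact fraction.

M(12/5) = 68/5 kN·m

Load 1 — point force P=9 kN at a=2 m (b=L-a=4):
  M_1 = Pa(L-x)/L  [x>a] = 9·2·(6-(12/5))/6 = 54/5 kN·m
Load 2 — applied couple M₀=7 kN·m at a=4 m (b=L-a=2):
  M_2 = M₀x/L  [x≤a] = 7·(12/5)/6 = 14/5 kN·m
Superposition: M = Σ M_i = 68/5 kN·m ≈ 13.600000 kN·m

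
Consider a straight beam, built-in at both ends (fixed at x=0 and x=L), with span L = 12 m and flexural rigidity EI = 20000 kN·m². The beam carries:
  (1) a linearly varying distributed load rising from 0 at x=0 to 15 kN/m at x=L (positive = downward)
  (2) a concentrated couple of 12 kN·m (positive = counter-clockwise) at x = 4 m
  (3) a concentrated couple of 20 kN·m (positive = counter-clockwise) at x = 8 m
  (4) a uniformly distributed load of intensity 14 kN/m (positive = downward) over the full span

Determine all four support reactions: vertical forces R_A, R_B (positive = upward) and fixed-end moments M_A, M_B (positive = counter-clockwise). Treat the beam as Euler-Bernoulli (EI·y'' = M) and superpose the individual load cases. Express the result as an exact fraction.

R_A = 1031/9 kN, M_A = 740/3 kN·m, R_B = 1291/9 kN, M_B = -272 kN·m

Load 1 — triangular load w₀=15 kN/m (0→w₀ over full span):
  R_A = 3w₀L/20 = 3·15·12/20 = 27 kN
  M_A = w₀L²/30 = 15·12²/30 = 72 kN·m
  R_B = 7w₀L/20 = 7·15·12/20 = 63 kN
  M_B = -w₀L²/20 = -15·12²/20 = -108 kN·m
Load 2 — applied couple M₀=12 kN·m at a=4 m (b=L-a=8):
  R_A = 6M₀ab/L³ = 6·12·4·8/12³ = 4/3 kN
  M_A = M₀b(2a-b)/L² = 12·8·(2·4-8)/12² = 0 kN·m
  R_B = -6M₀ab/L³ = -6·12·4·8/12³ = -4/3 kN
  M_B = M₀a(2b-a)/L² = 12·4·(2·8-4)/12² = 4 kN·m
Load 3 — applied couple M₀=20 kN·m at a=8 m (b=L-a=4):
  R_A = 6M₀ab/L³ = 6·20·8·4/12³ = 20/9 kN
  M_A = M₀b(2a-b)/L² = 20·4·(2·8-4)/12² = 20/3 kN·m
  R_B = -6M₀ab/L³ = -6·20·8·4/12³ = -20/9 kN
  M_B = M₀a(2b-a)/L² = 20·8·(2·4-8)/12² = 0 kN·m
Load 4 — uniform load w=14 kN/m over full span:
  R_A = wL/2 = 14·12/2 = 84 kN
  M_A = wL²/12 = 14·12²/12 = 168 kN·m
  R_B = wL/2 = 14·12/2 = 84 kN
  M_B = -wL²/12 = -14·12²/12 = -168 kN·m
Superposition: R_A = 1031/9 kN, M_A = 740/3 kN·m, R_B = 1291/9 kN, M_B = -272 kN·m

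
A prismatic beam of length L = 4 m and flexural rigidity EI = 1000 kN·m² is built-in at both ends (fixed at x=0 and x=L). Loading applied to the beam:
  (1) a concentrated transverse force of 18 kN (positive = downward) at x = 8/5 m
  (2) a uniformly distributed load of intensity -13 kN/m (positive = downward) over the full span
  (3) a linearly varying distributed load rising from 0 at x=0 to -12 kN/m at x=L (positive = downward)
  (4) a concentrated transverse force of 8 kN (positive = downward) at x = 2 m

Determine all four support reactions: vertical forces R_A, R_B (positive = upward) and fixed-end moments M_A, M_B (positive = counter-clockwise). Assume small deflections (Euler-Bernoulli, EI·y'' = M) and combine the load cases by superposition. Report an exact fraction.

R_A = -2192/125 kN, M_A = -3512/375 kN·m, R_B = -4058/125 kN, M_B = 6008/375 kN·m

Load 1 — point force P=18 kN at a=8/5 m (b=L-a=12/5):
  R_A = Pb²(3a+b)/L³ = 18·(12/5)²·(3·(8/5)+(12/5))/4³ = 1458/125 kN
  M_A = Pab²/L² = 18·(8/5)·(12/5)²/4² = 1296/125 kN·m
  R_B = Pa²(a+3b)/L³ = 18·(8/5)²·((8/5)+3·(12/5))/4³ = 792/125 kN
  M_B = -Pa²b/L² = -18·(8/5)²·(12/5)/4² = -864/125 kN·m
Load 2 — uniform load w=-13 kN/m over full span:
  R_A = wL/2 = (-13)·4/2 = -26 kN
  M_A = wL²/12 = (-13)·4²/12 = -52/3 kN·m
  R_B = wL/2 = (-13)·4/2 = -26 kN
  M_B = -wL²/12 = -(-13)·4²/12 = 52/3 kN·m
Load 3 — triangular load w₀=-12 kN/m (0→w₀ over full span):
  R_A = 3w₀L/20 = 3·(-12)·4/20 = -36/5 kN
  M_A = w₀L²/30 = (-12)·4²/30 = -32/5 kN·m
  R_B = 7w₀L/20 = 7·(-12)·4/20 = -84/5 kN
  M_B = -w₀L²/20 = -(-12)·4²/20 = 48/5 kN·m
Load 4 — point force P=8 kN at a=2 m (b=L-a=2):
  R_A = Pb²(3a+b)/L³ = 8·2²·(3·2+2)/4³ = 4 kN
  M_A = Pab²/L² = 8·2·2²/4² = 4 kN·m
  R_B = Pa²(a+3b)/L³ = 8·2²·(2+3·2)/4³ = 4 kN
  M_B = -Pa²b/L² = -8·2²·2/4² = -4 kN·m
Superposition: R_A = -2192/125 kN, M_A = -3512/375 kN·m, R_B = -4058/125 kN, M_B = 6008/375 kN·m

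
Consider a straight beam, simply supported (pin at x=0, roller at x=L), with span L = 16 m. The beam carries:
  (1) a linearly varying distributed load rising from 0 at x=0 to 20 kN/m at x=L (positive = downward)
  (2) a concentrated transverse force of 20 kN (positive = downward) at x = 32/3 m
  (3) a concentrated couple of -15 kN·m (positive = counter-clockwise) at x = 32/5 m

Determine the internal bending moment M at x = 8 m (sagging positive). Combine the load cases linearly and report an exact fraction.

M(8) = 2285/6 kN·m

Load 1 — triangular load w₀=20 kN/m (0→w₀ over full span):
  M_1 = w₀Lx/6 - w₀x³/(6L) = 20·16·8/6 - 20·8³/(6·16) = 320 kN·m
Load 2 — point force P=20 kN at a=32/3 m (b=L-a=16/3):
  M_2 = Pbx/L  [x≤a] = 20·(16/3)·8/16 = 160/3 kN·m
Load 3 — applied couple M₀=-15 kN·m at a=32/5 m (b=L-a=48/5):
  M_3 = M₀x/L - M₀  [x>a] = (-15)·8/16 - (-15) = 15/2 kN·m
Superposition: M = Σ M_i = 2285/6 kN·m ≈ 380.833333 kN·m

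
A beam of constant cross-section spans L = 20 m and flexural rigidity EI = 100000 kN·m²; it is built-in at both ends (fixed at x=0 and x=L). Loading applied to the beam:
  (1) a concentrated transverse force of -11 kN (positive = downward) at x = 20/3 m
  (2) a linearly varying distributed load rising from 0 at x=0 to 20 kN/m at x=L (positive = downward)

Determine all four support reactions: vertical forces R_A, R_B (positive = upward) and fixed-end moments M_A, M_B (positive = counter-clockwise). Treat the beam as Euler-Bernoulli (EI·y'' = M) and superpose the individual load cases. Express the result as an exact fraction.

R_A = 1400/27 kN, M_A = 6320/27 kN·m, R_B = 3703/27 kN, M_B = -10360/27 kN·m

Load 1 — point force P=-11 kN at a=20/3 m (b=L-a=40/3):
  R_A = Pb²(3a+b)/L³ = (-11)·(40/3)²·(3·(20/3)+(40/3))/20³ = -220/27 kN
  M_A = Pab²/L² = (-11)·(20/3)·(40/3)²/20² = -880/27 kN·m
  R_B = Pa²(a+3b)/L³ = (-11)·(20/3)²·((20/3)+3·(40/3))/20³ = -77/27 kN
  M_B = -Pa²b/L² = -(-11)·(20/3)²·(40/3)/20² = 440/27 kN·m
Load 2 — triangular load w₀=20 kN/m (0→w₀ over full span):
  R_A = 3w₀L/20 = 3·20·20/20 = 60 kN
  M_A = w₀L²/30 = 20·20²/30 = 800/3 kN·m
  R_B = 7w₀L/20 = 7·20·20/20 = 140 kN
  M_B = -w₀L²/20 = -20·20²/20 = -400 kN·m
Superposition: R_A = 1400/27 kN, M_A = 6320/27 kN·m, R_B = 3703/27 kN, M_B = -10360/27 kN·m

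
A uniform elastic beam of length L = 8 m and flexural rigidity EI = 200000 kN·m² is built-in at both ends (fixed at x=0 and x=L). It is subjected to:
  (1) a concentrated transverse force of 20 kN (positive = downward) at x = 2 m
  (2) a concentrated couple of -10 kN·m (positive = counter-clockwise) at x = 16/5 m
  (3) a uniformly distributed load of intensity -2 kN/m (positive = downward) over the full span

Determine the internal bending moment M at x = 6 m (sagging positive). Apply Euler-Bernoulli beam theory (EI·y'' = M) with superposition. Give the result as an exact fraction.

Load 1 — point force P=20 kN at a=2 m (b=L-a=6):
  M_1 = Pa²(a+3b)(L-x)/L³ - Pa²b/L²  [x>a] = 20·2²·(2+3·6)·(8-6)/8³ - 20·2²·6/8² = -5/4 kN·m
Load 2 — applied couple M₀=-10 kN·m at a=16/5 m (b=L-a=24/5):
  M_2 = R_Ax - M_A - M₀  [x>a] with R_A=-9/5, M_A=-6/5 = (-9/5)·6 - (-6/5) - (-10) = 2/5 kN·m
Load 3 — uniform load w=-2 kN/m over full span:
  M_3 = wLx/2 - wL²/12 - wx²/2 = (-2)·8·6/2 - (-2)·8²/12 - (-2)·6²/2 = -4/3 kN·m
Superposition: M = Σ M_i = -131/60 kN·m ≈ -2.183333 kN·m

M(6) = -131/60 kN·m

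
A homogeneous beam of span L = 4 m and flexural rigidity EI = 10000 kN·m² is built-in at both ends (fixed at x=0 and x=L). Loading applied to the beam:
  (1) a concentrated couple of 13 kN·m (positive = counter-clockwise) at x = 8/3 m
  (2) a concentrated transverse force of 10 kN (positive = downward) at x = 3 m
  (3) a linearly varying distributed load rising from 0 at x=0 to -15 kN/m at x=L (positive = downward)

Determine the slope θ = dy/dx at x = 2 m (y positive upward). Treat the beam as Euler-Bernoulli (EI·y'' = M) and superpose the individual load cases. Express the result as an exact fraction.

Load 1 — applied couple M₀=13 kN·m at a=8/3 m (b=L-a=4/3):
  θ_1 = (R_Ax²/2 - M_Ax)/EI  [x≤a] with R_A=13/3, M_A=13/3 = ((13/3)·2²/2 - (13/3)·2)/10000 = 0 rad
Load 2 — point force P=10 kN at a=3 m (b=L-a=1):
  θ_2 = -Pb²x(2aL-(3a+b)x)/(2L³EI)  [x≤a] = -10·1²·2·(2·3·4-(3·3+1)·2)/(2·4³·10000) = -1/16000 rad
Load 3 — triangular load w₀=-15 kN/m (0→w₀ over full span):
  θ_3 = -w₀(2x(L-x)(L-2x)(x+2L)+x²(L-x)²)/(120LEI) = -(-15)·(2·2·(4-2)·(4-2·2)·(2+2·4)+2²·(4-2)²)/(120·4·10000) = 1/20000 rad
Superposition: θ = Σ θ_i = -1/80000 rad ≈ -0.000013 rad

θ(2) = -1/80000 rad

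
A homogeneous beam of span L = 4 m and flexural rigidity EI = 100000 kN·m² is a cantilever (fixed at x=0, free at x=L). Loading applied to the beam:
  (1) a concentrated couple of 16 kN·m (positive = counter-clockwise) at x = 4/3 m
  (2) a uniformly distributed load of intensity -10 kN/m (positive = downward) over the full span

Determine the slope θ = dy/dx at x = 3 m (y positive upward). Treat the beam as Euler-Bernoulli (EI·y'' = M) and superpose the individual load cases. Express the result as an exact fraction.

Load 1 — applied couple M₀=16 kN·m at a=4/3 m (b=L-a=8/3):
  θ_1 = M₀a/EI  [x>a] = 16·(4/3)/100000 = 2/9375 rad
Load 2 — uniform load w=-10 kN/m over full span:
  θ_2 = -wx(x²-3Lx+3L²)/(6EI) = -(-10)·3·(3²-3·4·3+3·4²)/(6·100000) = 21/20000 rad
Superposition: θ = Σ θ_i = 379/300000 rad ≈ 0.001263 rad

θ(3) = 379/300000 rad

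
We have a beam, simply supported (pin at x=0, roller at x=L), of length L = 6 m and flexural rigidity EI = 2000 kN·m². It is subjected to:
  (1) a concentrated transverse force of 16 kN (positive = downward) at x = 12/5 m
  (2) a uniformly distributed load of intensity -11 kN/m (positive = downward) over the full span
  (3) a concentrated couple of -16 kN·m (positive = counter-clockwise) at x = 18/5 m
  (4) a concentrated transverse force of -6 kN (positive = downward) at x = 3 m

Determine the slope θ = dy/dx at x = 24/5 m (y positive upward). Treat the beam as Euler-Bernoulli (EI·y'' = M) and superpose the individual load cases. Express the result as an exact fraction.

Load 1 — point force P=16 kN at a=12/5 m (b=L-a=18/5):
  θ_1 = -Pa(2L²-6Lx+3x²+a²)/(6LEI)  [x>a] = -16·(12/5)·(2·6²-6·6·(24/5)+3·(24/5)²+(12/5)²)/(6·6·2000) = 216/15625 rad
Load 2 — uniform load w=-11 kN/m over full span:
  θ_2 = -w(L³-6Lx²+4x³)/(24EI) = -(-11)·(6³-6·6·(24/5)²+4·(24/5)³)/(24·2000) = -9801/250000 rad
Load 3 — applied couple M₀=-16 kN·m at a=18/5 m (b=L-a=12/5):
  θ_3 = (M₀x²/(2L)-M₀(x-a)+C₁)/EI  [x>a] with C₁=M₀(3b²-L²)/(6L)=208/25 = ((-16)·(24/5)²/(2·6)-(-16)·((24/5)-(18/5))+(208/25))/2000 = -1/625 rad
Load 4 — point force P=-6 kN at a=3 m (b=L-a=3):
  θ_4 = -Pa(2L²-6Lx+3x²+a²)/(6LEI)  [x>a] = -(-6)·3·(2·6²-6·6·(24/5)+3·(24/5)²+3²)/(6·6·2000) = -567/100000 rad
Superposition: θ = Σ θ_i = -653/20000 rad ≈ -0.032650 rad

θ(24/5) = -653/20000 rad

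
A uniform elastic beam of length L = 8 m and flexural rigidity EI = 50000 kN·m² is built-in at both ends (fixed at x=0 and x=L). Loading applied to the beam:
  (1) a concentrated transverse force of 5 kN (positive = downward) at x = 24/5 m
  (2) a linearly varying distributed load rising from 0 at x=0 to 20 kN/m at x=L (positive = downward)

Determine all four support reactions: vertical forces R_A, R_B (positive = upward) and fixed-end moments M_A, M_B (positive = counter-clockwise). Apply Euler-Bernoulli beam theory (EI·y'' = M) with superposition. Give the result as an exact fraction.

Load 1 — point force P=5 kN at a=24/5 m (b=L-a=16/5):
  R_A = Pb²(3a+b)/L³ = 5·(16/5)²·(3·(24/5)+(16/5))/8³ = 44/25 kN
  M_A = Pab²/L² = 5·(24/5)·(16/5)²/8² = 96/25 kN·m
  R_B = Pa²(a+3b)/L³ = 5·(24/5)²·((24/5)+3·(16/5))/8³ = 81/25 kN
  M_B = -Pa²b/L² = -5·(24/5)²·(16/5)/8² = -144/25 kN·m
Load 2 — triangular load w₀=20 kN/m (0→w₀ over full span):
  R_A = 3w₀L/20 = 3·20·8/20 = 24 kN
  M_A = w₀L²/30 = 20·8²/30 = 128/3 kN·m
  R_B = 7w₀L/20 = 7·20·8/20 = 56 kN
  M_B = -w₀L²/20 = -20·8²/20 = -64 kN·m
Superposition: R_A = 644/25 kN, M_A = 3488/75 kN·m, R_B = 1481/25 kN, M_B = -1744/25 kN·m

R_A = 644/25 kN, M_A = 3488/75 kN·m, R_B = 1481/25 kN, M_B = -1744/25 kN·m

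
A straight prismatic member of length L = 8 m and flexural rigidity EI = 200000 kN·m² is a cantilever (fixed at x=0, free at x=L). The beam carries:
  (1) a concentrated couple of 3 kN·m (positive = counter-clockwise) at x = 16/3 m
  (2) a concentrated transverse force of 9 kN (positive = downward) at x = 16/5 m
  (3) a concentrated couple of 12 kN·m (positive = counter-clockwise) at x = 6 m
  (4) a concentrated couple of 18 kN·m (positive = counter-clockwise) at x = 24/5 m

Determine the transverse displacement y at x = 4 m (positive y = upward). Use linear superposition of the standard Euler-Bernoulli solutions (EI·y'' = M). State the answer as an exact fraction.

y(4) = 2013/3125000 m

Load 1 — applied couple M₀=3 kN·m at a=16/3 m (b=L-a=8/3):
  y_1 = M₀x²/(2EI)  [x≤a] = 3·4²/(2·200000) = 3/25000 m
Load 2 — point force P=9 kN at a=16/5 m (b=L-a=24/5):
  y_2 = -Pa²(3x-a)/(6EI)  [x>a] = -9·(16/5)²·(3·4-(16/5))/(6·200000) = -264/390625 m
Load 3 — applied couple M₀=12 kN·m at a=6 m (b=L-a=2):
  y_3 = M₀x²/(2EI)  [x≤a] = 12·4²/(2·200000) = 3/6250 m
Load 4 — applied couple M₀=18 kN·m at a=24/5 m (b=L-a=16/5):
  y_4 = M₀x²/(2EI)  [x≤a] = 18·4²/(2·200000) = 9/12500 m
Superposition: y = Σ y_i = 2013/3125000 m ≈ 0.000644 m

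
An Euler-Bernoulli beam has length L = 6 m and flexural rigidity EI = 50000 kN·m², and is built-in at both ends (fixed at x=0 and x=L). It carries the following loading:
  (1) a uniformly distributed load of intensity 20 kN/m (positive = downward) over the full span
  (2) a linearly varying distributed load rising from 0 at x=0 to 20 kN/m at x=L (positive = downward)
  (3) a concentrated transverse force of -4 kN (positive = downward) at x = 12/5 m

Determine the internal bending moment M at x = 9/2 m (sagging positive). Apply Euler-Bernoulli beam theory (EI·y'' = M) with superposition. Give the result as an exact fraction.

Load 1 — uniform load w=20 kN/m over full span:
  M_1 = wLx/2 - wL²/12 - wx²/2 = 20·6·(9/2)/2 - 20·6²/12 - 20·(9/2)²/2 = 15/2 kN·m
Load 2 — triangular load w₀=20 kN/m (0→w₀ over full span):
  M_2 = 3w₀Lx/20 - w₀L²/30 - w₀x³/(6L) = 3·20·6·(9/2)/20 - 20·6²/30 - 20·(9/2)³/(6·6) = 51/8 kN·m
Load 3 — point force P=-4 kN at a=12/5 m (b=L-a=18/5):
  M_3 = Pa²(a+3b)(L-x)/L³ - Pa²b/L²  [x>a] = (-4)·(12/5)²·((12/5)+3·(18/5))·(6-(9/2))/6³ - (-4)·(12/5)²·(18/5)/6² = 24/125 kN·m
Superposition: M = Σ M_i = 14067/1000 kN·m ≈ 14.067000 kN·m

M(9/2) = 14067/1000 kN·m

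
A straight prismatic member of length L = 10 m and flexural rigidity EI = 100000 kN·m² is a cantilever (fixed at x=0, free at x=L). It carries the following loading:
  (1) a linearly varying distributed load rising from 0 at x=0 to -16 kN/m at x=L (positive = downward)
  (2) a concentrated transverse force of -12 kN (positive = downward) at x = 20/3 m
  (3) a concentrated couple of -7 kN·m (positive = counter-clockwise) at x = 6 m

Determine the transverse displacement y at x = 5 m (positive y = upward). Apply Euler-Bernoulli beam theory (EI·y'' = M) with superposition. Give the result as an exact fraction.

y(5) = 1369/24000 m

Load 1 — triangular load w₀=-16 kN/m (0→w₀ over full span):
  y_1 = (w₀Lx³/12-w₀L²x²/6-w₀x⁵/(120L))/EI = ((-16)·10·5³/12-(-16)·10²·5²/6-(-16)·5⁵/(120·10))/100000 = 121/2400 m
Load 2 — point force P=-12 kN at a=20/3 m (b=L-a=10/3):
  y_2 = -Px²(3a-x)/(6EI)  [x≤a] = -(-12)·5²·(3·(20/3)-5)/(6·100000) = 3/400 m
Load 3 — applied couple M₀=-7 kN·m at a=6 m (b=L-a=4):
  y_3 = M₀x²/(2EI)  [x≤a] = (-7)·5²/(2·100000) = -7/8000 m
Superposition: y = Σ y_i = 1369/24000 m ≈ 0.057042 m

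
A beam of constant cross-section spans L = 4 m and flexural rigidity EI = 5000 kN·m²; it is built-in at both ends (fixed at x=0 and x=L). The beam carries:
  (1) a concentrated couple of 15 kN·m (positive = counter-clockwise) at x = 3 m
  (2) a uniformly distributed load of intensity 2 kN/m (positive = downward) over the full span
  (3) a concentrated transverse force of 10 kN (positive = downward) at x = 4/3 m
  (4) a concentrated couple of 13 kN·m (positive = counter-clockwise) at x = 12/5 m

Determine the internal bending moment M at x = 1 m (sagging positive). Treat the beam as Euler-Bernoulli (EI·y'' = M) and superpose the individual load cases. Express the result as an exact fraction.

Load 1 — applied couple M₀=15 kN·m at a=3 m (b=L-a=1):
  M_1 = R_Ax - M_A  [x≤a] with R_A=135/32, M_A=75/16 = (135/32)·1 - (75/16) = -15/32 kN·m
Load 2 — uniform load w=2 kN/m over full span:
  M_2 = wLx/2 - wL²/12 - wx²/2 = 2·4·1/2 - 2·4²/12 - 2·1²/2 = 1/3 kN·m
Load 3 — point force P=10 kN at a=4/3 m (b=L-a=8/3):
  M_3 = Pb²(3a+b)x/L³ - Pab²/L²  [x≤a] = 10·(8/3)²·(3·(4/3)+(8/3))·1/4³ - 10·(4/3)·(8/3)²/4² = 40/27 kN·m
Load 4 — applied couple M₀=13 kN·m at a=12/5 m (b=L-a=8/5):
  M_4 = R_Ax - M_A  [x≤a] with R_A=117/25, M_A=104/25 = (117/25)·1 - (104/25) = 13/25 kN·m
Superposition: M = Σ M_i = 40307/21600 kN·m ≈ 1.866065 kN·m

M(1) = 40307/21600 kN·m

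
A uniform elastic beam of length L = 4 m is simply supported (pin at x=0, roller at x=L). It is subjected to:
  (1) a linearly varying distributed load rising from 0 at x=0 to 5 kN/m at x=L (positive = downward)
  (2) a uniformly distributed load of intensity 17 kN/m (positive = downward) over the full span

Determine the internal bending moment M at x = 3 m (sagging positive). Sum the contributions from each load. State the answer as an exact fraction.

M(3) = 239/8 kN·m

Load 1 — triangular load w₀=5 kN/m (0→w₀ over full span):
  M_1 = w₀Lx/6 - w₀x³/(6L) = 5·4·3/6 - 5·3³/(6·4) = 35/8 kN·m
Load 2 — uniform load w=17 kN/m over full span:
  M_2 = wx(L-x)/2 = 17·3·(4-3)/2 = 51/2 kN·m
Superposition: M = Σ M_i = 239/8 kN·m ≈ 29.875000 kN·m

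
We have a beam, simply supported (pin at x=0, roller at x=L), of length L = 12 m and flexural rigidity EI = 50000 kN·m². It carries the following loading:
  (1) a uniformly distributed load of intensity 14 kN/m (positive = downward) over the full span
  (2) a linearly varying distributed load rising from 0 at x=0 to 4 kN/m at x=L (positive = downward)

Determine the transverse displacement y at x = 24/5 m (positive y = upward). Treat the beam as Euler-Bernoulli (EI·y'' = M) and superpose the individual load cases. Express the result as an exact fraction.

Load 1 — uniform load w=14 kN/m over full span:
  y_1 = -wx(L³-2Lx²+x³)/(24EI) = -14·(24/5)·(12³-2·12·(24/5)²+(24/5)³)/(24·50000) = -140616/1953125 m
Load 2 — triangular load w₀=4 kN/m (0→w₀ over full span):
  y_2 = -w₀x(7L⁴-10L²x²+3x⁴)/(360LEI) = -4·(24/5)·(7·12⁴-10·12²·(24/5)²+3·(24/5)⁴)/(360·12·50000) = -492912/48828125 m
Superposition: y = Σ y_i = -4008312/48828125 m ≈ -0.082090 m

y(24/5) = -4008312/48828125 m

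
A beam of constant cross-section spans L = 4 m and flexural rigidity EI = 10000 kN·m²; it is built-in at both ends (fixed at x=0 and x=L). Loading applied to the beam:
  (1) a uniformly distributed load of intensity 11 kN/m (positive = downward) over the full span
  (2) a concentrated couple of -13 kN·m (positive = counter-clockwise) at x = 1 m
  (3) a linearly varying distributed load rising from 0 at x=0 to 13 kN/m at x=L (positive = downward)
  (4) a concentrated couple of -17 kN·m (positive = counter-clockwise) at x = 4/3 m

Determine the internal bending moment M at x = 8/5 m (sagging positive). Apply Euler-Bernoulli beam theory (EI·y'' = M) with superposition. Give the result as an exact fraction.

M(8/5) = 134563/6000 kN·m

Load 1 — uniform load w=11 kN/m over full span:
  M_1 = wLx/2 - wL²/12 - wx²/2 = 11·4·(8/5)/2 - 11·4²/12 - 11·(8/5)²/2 = 484/75 kN·m
Load 2 — applied couple M₀=-13 kN·m at a=1 m (b=L-a=3):
  M_2 = R_Ax - M_A - M₀  [x>a] with R_A=-117/32, M_A=39/16 = (-117/32)·(8/5) - (39/16) - (-13) = 377/80 kN·m
Load 3 — triangular load w₀=13 kN/m (0→w₀ over full span):
  M_3 = 3w₀Lx/20 - w₀L²/30 - w₀x³/(6L) = 3·13·4·(8/5)/20 - 13·4²/30 - 13·(8/5)³/(6·4) = 416/125 kN·m
Load 4 — applied couple M₀=-17 kN·m at a=4/3 m (b=L-a=8/3):
  M_4 = R_Ax - M_A - M₀  [x>a] with R_A=-17/3, M_A=0 = (-17/3)·(8/5) - 0 - (-17) = 119/15 kN·m
Superposition: M = Σ M_i = 134563/6000 kN·m ≈ 22.427167 kN·m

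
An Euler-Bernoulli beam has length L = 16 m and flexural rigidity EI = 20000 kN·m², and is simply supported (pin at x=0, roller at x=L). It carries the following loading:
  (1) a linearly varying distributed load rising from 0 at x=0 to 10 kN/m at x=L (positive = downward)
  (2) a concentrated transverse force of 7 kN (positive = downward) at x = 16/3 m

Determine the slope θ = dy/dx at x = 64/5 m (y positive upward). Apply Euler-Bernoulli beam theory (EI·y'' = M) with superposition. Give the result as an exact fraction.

Load 1 — triangular load w₀=10 kN/m (0→w₀ over full span):
  θ_1 = -w₀(7L⁴-30L²x²+15x⁴)/(360LEI) = -10·(7·16⁴-30·16²·(64/5)²+15·(64/5)⁴)/(360·16·20000) = 24224/703125 rad
Load 2 — point force P=7 kN at a=16/3 m (b=L-a=32/3):
  θ_2 = -Pa(2L²-6Lx+3x²+a²)/(6LEI)  [x>a] = -7·(16/3)·(2·16²-6·16·(64/5)+3·(64/5)²+(16/3)²)/(6·16·20000) = 4844/1265625 rad
Superposition: θ = Σ θ_i = 242236/6328125 rad ≈ 0.038279 rad

θ(64/5) = 242236/6328125 rad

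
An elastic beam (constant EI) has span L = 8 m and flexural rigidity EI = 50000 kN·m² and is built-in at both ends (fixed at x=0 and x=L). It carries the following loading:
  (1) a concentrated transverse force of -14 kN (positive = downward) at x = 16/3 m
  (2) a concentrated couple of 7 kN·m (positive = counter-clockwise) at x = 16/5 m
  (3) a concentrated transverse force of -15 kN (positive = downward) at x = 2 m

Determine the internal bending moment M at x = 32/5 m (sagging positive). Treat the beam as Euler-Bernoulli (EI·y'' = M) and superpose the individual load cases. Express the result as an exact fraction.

Load 1 — point force P=-14 kN at a=16/3 m (b=L-a=8/3):
  M_1 = Pa²(a+3b)(L-x)/L³ - Pa²b/L²  [x>a] = (-14)·(16/3)²·((16/3)+3·(8/3))·(8-(32/5))/8³ - (-14)·(16/3)²·(8/3)/8² = 0 kN·m
Load 2 — applied couple M₀=7 kN·m at a=16/5 m (b=L-a=24/5):
  M_2 = R_Ax - M_A - M₀  [x>a] with R_A=63/50, M_A=21/25 = (63/50)·(32/5) - (21/25) - 7 = 28/125 kN·m
Load 3 — point force P=-15 kN at a=2 m (b=L-a=6):
  M_3 = Pa²(a+3b)(L-x)/L³ - Pa²b/L²  [x>a] = (-15)·2²·(2+3·6)·(8-(32/5))/8³ - (-15)·2²·6/8² = 15/8 kN·m
Superposition: M = Σ M_i = 2099/1000 kN·m ≈ 2.099000 kN·m

M(32/5) = 2099/1000 kN·m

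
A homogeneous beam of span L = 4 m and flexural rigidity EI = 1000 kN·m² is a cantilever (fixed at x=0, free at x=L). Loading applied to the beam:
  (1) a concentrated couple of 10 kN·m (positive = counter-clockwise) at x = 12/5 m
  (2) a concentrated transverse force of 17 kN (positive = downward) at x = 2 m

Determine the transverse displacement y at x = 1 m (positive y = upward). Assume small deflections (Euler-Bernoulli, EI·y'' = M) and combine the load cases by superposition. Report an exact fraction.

Load 1 — applied couple M₀=10 kN·m at a=12/5 m (b=L-a=8/5):
  y_1 = M₀x²/(2EI)  [x≤a] = 10·1²/(2·1000) = 1/200 m
Load 2 — point force P=17 kN at a=2 m (b=L-a=2):
  y_2 = -Px²(3a-x)/(6EI)  [x≤a] = -17·1²·(3·2-1)/(6·1000) = -17/1200 m
Superposition: y = Σ y_i = -11/1200 m ≈ -0.009167 m

y(1) = -11/1200 m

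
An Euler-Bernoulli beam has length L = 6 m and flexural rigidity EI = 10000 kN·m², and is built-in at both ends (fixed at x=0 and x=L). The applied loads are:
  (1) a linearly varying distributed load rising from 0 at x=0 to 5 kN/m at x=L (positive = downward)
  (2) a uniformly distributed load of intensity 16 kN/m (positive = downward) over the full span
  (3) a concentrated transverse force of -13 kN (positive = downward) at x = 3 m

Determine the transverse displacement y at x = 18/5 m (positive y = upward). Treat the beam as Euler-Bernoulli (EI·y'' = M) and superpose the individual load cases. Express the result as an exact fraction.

y(18/5) = -69921/15625000 m

Load 1 — triangular load w₀=5 kN/m (0→w₀ over full span):
  y_1 = -w₀x²(L-x)²(x+2L)/(120LEI) = -5·(18/5)²·(6-(18/5))²·((18/5)+2·6)/(120·6·10000) = -3159/3906250 m
Load 2 — uniform load w=16 kN/m over full span:
  y_2 = -wx²(L-x)²/(24EI) = -16·(18/5)²·(6-(18/5))²/(24·10000) = -1944/390625 m
Load 3 — point force P=-13 kN at a=3 m (b=L-a=3):
  y_3 = -Pa²(L-x)²(3bL-(3b+a)(L-x))/(6L³EI)  [x>a] = -(-13)·3²·(6-(18/5))²·(3·3·6-(3·3+3)·(6-(18/5)))/(6·6³·10000) = 819/625000 m
Superposition: y = Σ y_i = -69921/15625000 m ≈ -0.004475 m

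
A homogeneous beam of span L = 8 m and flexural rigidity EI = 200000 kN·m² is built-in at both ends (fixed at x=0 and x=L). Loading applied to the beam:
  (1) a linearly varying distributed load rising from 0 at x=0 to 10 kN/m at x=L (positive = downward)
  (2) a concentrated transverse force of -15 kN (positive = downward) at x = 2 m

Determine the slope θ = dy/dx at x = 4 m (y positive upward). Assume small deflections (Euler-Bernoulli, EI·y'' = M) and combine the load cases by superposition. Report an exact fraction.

Load 1 — triangular load w₀=10 kN/m (0→w₀ over full span):
  θ_1 = -w₀(2x(L-x)(L-2x)(x+2L)+x²(L-x)²)/(120LEI) = -10·(2·4·(8-4)·(8-2·4)·(4+2·8)+4²·(8-4)²)/(120·8·200000) = -1/75000 rad
Load 2 — point force P=-15 kN at a=2 m (b=L-a=6):
  θ_2 = Pa²(L-x)(2bL-(3b+a)(L-x))/(2L³EI)  [x>a] = (-15)·2²·(8-4)·(2·6·8-(3·6+2)·(8-4))/(2·8³·200000) = -3/160000 rad
Superposition: θ = Σ θ_i = -77/2400000 rad ≈ -0.000032 rad

θ(4) = -77/2400000 rad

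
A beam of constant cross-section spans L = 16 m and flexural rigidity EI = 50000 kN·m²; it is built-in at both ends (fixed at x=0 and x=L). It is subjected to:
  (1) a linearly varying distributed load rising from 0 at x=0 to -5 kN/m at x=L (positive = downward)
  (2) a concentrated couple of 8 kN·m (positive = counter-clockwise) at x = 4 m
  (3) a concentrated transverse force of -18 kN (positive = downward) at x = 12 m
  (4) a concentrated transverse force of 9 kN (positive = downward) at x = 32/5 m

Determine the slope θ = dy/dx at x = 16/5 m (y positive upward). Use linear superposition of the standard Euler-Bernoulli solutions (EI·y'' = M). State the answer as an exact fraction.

θ(16/5) = 44791/29296875 rad

Load 1 — triangular load w₀=-5 kN/m (0→w₀ over full span):
  θ_1 = -w₀(2x(L-x)(L-2x)(x+2L)+x²(L-x)²)/(120LEI) = -(-5)·(2·(16/5)·(16-(16/5))·(16-2·(16/5))·((16/5)+2·16)+(16/5)²·(16-(16/5))²)/(120·16·50000) = 1792/1171875 rad
Load 2 — applied couple M₀=8 kN·m at a=4 m (b=L-a=12):
  θ_2 = (R_Ax²/2 - M_Ax)/EI  [x≤a] with R_A=9/16, M_A=-3/2 = ((9/16)·(16/5)²/2 - (-3/2)·(16/5))/50000 = 12/78125 rad
Load 3 — point force P=-18 kN at a=12 m (b=L-a=4):
  θ_3 = -Pb²x(2aL-(3a+b)x)/(2L³EI)  [x≤a] = -(-18)·4²·(16/5)·(2·12·16-(3·12+4)·(16/5))/(2·16³·50000) = 9/15625 rad
Load 4 — point force P=9 kN at a=32/5 m (b=L-a=48/5):
  θ_4 = -Pb²x(2aL-(3a+b)x)/(2L³EI)  [x≤a] = -9·(48/5)²·(16/5)·(2·(32/5)·16-(3·(32/5)+(48/5))·(16/5))/(2·16³·50000) = -7128/9765625 rad
Superposition: θ = Σ θ_i = 44791/29296875 rad ≈ 0.001529 rad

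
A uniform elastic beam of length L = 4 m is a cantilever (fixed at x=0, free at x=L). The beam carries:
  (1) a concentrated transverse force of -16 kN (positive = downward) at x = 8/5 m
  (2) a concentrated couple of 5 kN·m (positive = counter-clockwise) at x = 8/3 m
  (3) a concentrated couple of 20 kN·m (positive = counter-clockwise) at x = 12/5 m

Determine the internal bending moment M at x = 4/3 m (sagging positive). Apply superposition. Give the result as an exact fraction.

Load 1 — point force P=-16 kN at a=8/5 m (b=L-a=12/5):
  M_1 = -P(a-x)  [x≤a] = -(-16)·((8/5)-(4/3)) = 64/15 kN·m
Load 2 — applied couple M₀=5 kN·m at a=8/3 m (b=L-a=4/3):
  M_2 = M₀  [x≤a] = 5 = 5 kN·m
Load 3 — applied couple M₀=20 kN·m at a=12/5 m (b=L-a=8/5):
  M_3 = M₀  [x≤a] = 20 = 20 kN·m
Superposition: M = Σ M_i = 439/15 kN·m ≈ 29.266667 kN·m

M(4/3) = 439/15 kN·m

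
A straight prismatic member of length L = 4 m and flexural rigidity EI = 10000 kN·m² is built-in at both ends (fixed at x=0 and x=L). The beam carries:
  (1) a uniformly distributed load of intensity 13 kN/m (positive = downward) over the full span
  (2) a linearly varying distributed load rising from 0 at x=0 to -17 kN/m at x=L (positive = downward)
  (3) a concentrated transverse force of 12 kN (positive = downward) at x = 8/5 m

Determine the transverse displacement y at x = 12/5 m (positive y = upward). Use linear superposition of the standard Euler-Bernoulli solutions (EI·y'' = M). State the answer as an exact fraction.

Load 1 — uniform load w=13 kN/m over full span:
  y_1 = -wx²(L-x)²/(24EI) = -13·(12/5)²·(4-(12/5))²/(24·10000) = -312/390625 m
Load 2 — triangular load w₀=-17 kN/m (0→w₀ over full span):
  y_2 = -w₀x²(L-x)²(x+2L)/(120LEI) = -(-17)·(12/5)²·(4-(12/5))²·((12/5)+2·4)/(120·4·10000) = 5304/9765625 m
Load 3 — point force P=12 kN at a=8/5 m (b=L-a=12/5):
  y_3 = -Pa²(L-x)²(3bL-(3b+a)(L-x))/(6L³EI)  [x>a] = -12·(8/5)²·(4-(12/5))²·(3·(12/5)·4-(3·(12/5)+(8/5))·(4-(12/5)))/(6·4³·10000) = -2944/9765625 m
Superposition: y = Σ y_i = -1088/1953125 m ≈ -0.000557 m

y(12/5) = -1088/1953125 m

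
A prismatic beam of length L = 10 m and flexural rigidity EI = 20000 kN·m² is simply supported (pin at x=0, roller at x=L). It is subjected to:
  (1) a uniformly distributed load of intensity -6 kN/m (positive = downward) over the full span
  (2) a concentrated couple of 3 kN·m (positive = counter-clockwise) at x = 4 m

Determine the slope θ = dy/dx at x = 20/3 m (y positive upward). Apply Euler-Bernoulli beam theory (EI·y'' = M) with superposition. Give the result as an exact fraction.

θ(20/3) = -2047/337500 rad

Load 1 — uniform load w=-6 kN/m over full span:
  θ_1 = -w(L³-6Lx²+4x³)/(24EI) = -(-6)·(10³-6·10·(20/3)²+4·(20/3)³)/(24·20000) = -13/2160 rad
Load 2 — applied couple M₀=3 kN·m at a=4 m (b=L-a=6):
  θ_2 = (M₀x²/(2L)-M₀(x-a)+C₁)/EI  [x>a] with C₁=M₀(3b²-L²)/(6L)=2/5 = (3·(20/3)²/(2·10)-3·((20/3)-4)+(2/5))/20000 = -7/150000 rad
Superposition: θ = Σ θ_i = -2047/337500 rad ≈ -0.006065 rad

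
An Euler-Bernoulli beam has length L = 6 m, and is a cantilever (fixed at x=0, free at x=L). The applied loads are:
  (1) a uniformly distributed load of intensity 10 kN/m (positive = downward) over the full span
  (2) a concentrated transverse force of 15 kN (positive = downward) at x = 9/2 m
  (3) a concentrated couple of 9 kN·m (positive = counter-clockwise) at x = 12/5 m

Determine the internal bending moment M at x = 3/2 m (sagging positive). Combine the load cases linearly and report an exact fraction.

Load 1 — uniform load w=10 kN/m over full span:
  M_1 = -w(L-x)²/2 = -10·(6-(3/2))²/2 = -405/4 kN·m
Load 2 — point force P=15 kN at a=9/2 m (b=L-a=3/2):
  M_2 = -P(a-x)  [x≤a] = -15·((9/2)-(3/2)) = -45 kN·m
Load 3 — applied couple M₀=9 kN·m at a=12/5 m (b=L-a=18/5):
  M_3 = M₀  [x≤a] = 9 = 9 kN·m
Superposition: M = Σ M_i = -549/4 kN·m ≈ -137.250000 kN·m

M(3/2) = -549/4 kN·m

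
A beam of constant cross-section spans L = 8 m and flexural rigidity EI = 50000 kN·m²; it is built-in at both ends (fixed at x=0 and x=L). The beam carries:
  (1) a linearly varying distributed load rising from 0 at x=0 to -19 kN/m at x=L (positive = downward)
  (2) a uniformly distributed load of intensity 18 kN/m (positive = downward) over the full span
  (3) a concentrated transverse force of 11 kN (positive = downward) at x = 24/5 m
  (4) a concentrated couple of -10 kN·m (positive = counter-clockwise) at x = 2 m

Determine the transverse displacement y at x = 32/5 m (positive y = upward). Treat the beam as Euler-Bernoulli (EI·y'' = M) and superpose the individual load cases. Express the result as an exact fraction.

Load 1 — triangular load w₀=-19 kN/m (0→w₀ over full span):
  y_1 = -w₀x²(L-x)²(x+2L)/(120LEI) = -(-19)·(32/5)²·(8-(32/5))²·((32/5)+2·8)/(120·8·50000) = 136192/146484375 m
Load 2 — uniform load w=18 kN/m over full span:
  y_2 = -wx²(L-x)²/(24EI) = -18·(32/5)²·(8-(32/5))²/(24·50000) = -3072/1953125 m
Load 3 — point force P=11 kN at a=24/5 m (b=L-a=16/5):
  y_3 = -Pa²(L-x)²(3bL-(3b+a)(L-x))/(6L³EI)  [x>a] = -11·(24/5)²·(8-(32/5))²·(3·(16/5)·8-(3·(16/5)+(24/5))·(8-(32/5)))/(6·8³·50000) = -11088/48828125 m
Load 4 — applied couple M₀=-10 kN·m at a=2 m (b=L-a=6):
  y_4 = (R_Ax³/6 - M_Ax²/2 - M₀(x-a)²/2)/EI  [x>a] with R_A=-45/32, M_A=15/8 = ((-45/32)·(32/5)³/6 - (15/8)·(32/5)²/2 - (-10)·((32/5)-2)²/2)/50000 = -19/312500 m
Superposition: y = Σ y_i = -545513/585937500 m ≈ -0.000931 m

y(32/5) = -545513/585937500 m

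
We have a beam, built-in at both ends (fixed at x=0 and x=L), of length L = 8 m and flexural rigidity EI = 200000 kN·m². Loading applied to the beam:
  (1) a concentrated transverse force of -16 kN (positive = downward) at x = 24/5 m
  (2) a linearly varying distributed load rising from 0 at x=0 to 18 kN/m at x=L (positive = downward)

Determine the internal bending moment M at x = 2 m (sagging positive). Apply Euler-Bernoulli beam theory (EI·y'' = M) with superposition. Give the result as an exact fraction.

Load 1 — point force P=-16 kN at a=24/5 m (b=L-a=16/5):
  M_1 = Pb²(3a+b)x/L³ - Pab²/L²  [x≤a] = (-16)·(16/5)²·(3·(24/5)+(16/5))·2/8³ - (-16)·(24/5)·(16/5)²/8² = 128/125 kN·m
Load 2 — triangular load w₀=18 kN/m (0→w₀ over full span):
  M_2 = 3w₀Lx/20 - w₀L²/30 - w₀x³/(6L) = 3·18·8·2/20 - 18·8²/30 - 18·2³/(6·8) = 9/5 kN·m
Superposition: M = Σ M_i = 353/125 kN·m ≈ 2.824000 kN·m

M(2) = 353/125 kN·m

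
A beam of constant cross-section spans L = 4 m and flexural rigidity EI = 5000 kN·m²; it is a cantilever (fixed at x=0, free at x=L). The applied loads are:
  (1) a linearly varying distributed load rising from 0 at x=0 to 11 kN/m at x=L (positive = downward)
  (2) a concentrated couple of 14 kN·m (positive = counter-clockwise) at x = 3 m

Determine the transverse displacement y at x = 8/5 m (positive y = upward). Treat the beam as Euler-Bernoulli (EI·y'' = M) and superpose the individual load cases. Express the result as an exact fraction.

Load 1 — triangular load w₀=11 kN/m (0→w₀ over full span):
  y_1 = (w₀Lx³/12-w₀L²x²/6-w₀x⁵/(120L))/EI = (11·4·(8/5)³/12-11·4²·(8/5)²/6-11·(8/5)⁵/(120·4))/5000 = -353408/29296875 m
Load 2 — applied couple M₀=14 kN·m at a=3 m (b=L-a=1):
  y_2 = M₀x²/(2EI)  [x≤a] = 14·(8/5)²/(2·5000) = 56/15625 m
Superposition: y = Σ y_i = -248408/29296875 m ≈ -0.008479 m

y(8/5) = -248408/29296875 m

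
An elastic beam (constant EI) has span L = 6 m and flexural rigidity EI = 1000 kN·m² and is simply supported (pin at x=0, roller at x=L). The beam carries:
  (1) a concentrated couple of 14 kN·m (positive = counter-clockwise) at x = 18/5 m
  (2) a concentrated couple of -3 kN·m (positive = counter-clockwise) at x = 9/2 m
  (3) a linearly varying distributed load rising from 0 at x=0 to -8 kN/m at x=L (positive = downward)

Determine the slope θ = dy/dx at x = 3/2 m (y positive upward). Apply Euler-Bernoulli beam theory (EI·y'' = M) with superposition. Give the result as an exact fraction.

Load 1 — applied couple M₀=14 kN·m at a=18/5 m (b=L-a=12/5):
  θ_1 = (M₀x²/(2L)+C₁)/EI  [x≤a] with C₁=M₀(3b²-L²)/(6L)=-182/25 = (14·(3/2)²/(2·6)+(-182/25))/1000 = -931/200000 rad
Load 2 — applied couple M₀=-3 kN·m at a=9/2 m (b=L-a=3/2):
  θ_2 = (M₀x²/(2L)+C₁)/EI  [x≤a] with C₁=M₀(3b²-L²)/(6L)=39/16 = ((-3)·(3/2)²/(2·6)+(39/16))/1000 = 3/1600 rad
Load 3 — triangular load w₀=-8 kN/m (0→w₀ over full span):
  θ_3 = -w₀(7L⁴-30L²x²+15x⁴)/(360LEI) = -(-8)·(7·6⁴-30·6²·(3/2)²+15·(3/2)⁴)/(360·6·1000) = 3981/160000 rad
Superposition: θ = Σ θ_i = 17681/800000 rad ≈ 0.022101 rad

θ(3/2) = 17681/800000 rad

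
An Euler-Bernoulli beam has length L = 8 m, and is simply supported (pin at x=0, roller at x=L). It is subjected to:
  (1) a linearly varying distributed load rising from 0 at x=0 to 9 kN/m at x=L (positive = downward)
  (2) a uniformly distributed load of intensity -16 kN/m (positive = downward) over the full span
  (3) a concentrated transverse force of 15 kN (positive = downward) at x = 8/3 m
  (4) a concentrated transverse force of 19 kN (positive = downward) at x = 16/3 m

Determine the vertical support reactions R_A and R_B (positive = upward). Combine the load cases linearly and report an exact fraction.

Load 1 — triangular load w₀=9 kN/m (0→w₀ over full span):
  R_A = w₀L/6 = 9·8/6 = 12 kN
  R_B = w₀L/3 = 9·8/3 = 24 kN
Load 2 — uniform load w=-16 kN/m over full span:
  R_A = wL/2 = (-16)·8/2 = -64 kN
  R_B = wL/2 = (-16)·8/2 = -64 kN
Load 3 — point force P=15 kN at a=8/3 m (b=L-a=16/3):
  R_A = Pb/L = 15·(16/3)/8 = 10 kN
  R_B = Pa/L = 15·(8/3)/8 = 5 kN
Load 4 — point force P=19 kN at a=16/3 m (b=L-a=8/3):
  R_A = Pb/L = 19·(8/3)/8 = 19/3 kN
  R_B = Pa/L = 19·(16/3)/8 = 38/3 kN
Superposition: R_A = -107/3 kN, R_B = -67/3 kN

R_A = -107/3 kN, R_B = -67/3 kN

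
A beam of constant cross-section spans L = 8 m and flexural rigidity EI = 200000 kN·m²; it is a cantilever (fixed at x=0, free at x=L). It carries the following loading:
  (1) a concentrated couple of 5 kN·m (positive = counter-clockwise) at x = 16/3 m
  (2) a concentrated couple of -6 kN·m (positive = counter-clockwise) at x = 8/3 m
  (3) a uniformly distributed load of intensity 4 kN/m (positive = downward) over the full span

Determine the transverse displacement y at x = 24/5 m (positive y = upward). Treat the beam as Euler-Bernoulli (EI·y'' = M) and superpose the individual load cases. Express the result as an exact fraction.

y(24/5) = -56899/11718750 m

Load 1 — applied couple M₀=5 kN·m at a=16/3 m (b=L-a=8/3):
  y_1 = M₀x²/(2EI)  [x≤a] = 5·(24/5)²/(2·200000) = 9/31250 m
Load 2 — applied couple M₀=-6 kN·m at a=8/3 m (b=L-a=16/3):
  y_2 = M₀a(2x-a)/(2EI)  [x>a] = (-6)·(8/3)·(2·(24/5)-(8/3))/(2·200000) = -13/46875 m
Load 3 — uniform load w=4 kN/m over full span:
  y_3 = -wx²(x²-4Lx+6L²)/(24EI) = -4·(24/5)²·((24/5)²-4·8·(24/5)+6·8²)/(24·200000) = -9504/1953125 m
Superposition: y = Σ y_i = -56899/11718750 m ≈ -0.004855 m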